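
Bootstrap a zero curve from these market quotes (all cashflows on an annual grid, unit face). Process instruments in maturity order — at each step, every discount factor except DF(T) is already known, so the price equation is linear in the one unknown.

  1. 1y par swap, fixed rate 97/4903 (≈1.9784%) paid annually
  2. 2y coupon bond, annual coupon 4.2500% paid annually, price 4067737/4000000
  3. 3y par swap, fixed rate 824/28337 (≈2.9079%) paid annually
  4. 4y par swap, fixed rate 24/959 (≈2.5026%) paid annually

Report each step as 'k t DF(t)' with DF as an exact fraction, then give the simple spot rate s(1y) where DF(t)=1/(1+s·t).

step 1 [1y] swap r/1=97/4903: DF=(1 − 97/4903·(0))/(1+97/4903) = 4903/5000 ≈ 0.980600
step 2 [2y] bond c/1=17/400: DF=(4067737/4000000 − 17/400·(0.980600))/(1+17/400) = 1871/2000 ≈ 0.935500
step 3 [3y] swap r/1=824/28337: DF=(1 − 824/28337·(0.980600+0.935500))/(1+824/28337) = 1147/1250 ≈ 0.917600
step 4 [4y] swap r/1=24/959: DF=(1 − 24/959·(0.980600+0.935500+0.917600))/(1+24/959) = 1133/1250 ≈ 0.906400

1 1 4903/5000
2 2 1871/2000
3 3 1147/1250
4 4 1133/1250
s(1y) = (1/(4903/5000) − 1)/(1) = 97/4903 ≈ 1.9784%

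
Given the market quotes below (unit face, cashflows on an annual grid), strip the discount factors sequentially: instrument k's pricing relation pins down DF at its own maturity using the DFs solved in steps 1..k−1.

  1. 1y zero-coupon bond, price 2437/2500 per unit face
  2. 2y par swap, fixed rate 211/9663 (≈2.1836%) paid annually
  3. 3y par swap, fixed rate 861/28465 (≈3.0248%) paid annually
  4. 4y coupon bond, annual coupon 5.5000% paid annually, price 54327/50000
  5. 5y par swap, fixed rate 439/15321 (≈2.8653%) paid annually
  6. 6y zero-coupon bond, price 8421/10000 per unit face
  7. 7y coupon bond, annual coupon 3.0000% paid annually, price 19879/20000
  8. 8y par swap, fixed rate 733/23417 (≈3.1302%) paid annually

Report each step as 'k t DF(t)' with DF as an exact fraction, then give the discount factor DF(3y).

1 1 2437/2500
2 2 4789/5000
3 3 9139/10000
4 4 1763/2000
5 5 8683/10000
6 6 8421/10000
7 7 4033/5000
8 8 7801/10000
DF(3y) = 9139/10000 ≈ 0.913900

step 1 [1y] zero: DF = P = 2437/2500 ≈ 0.974800
step 2 [2y] swap r/1=211/9663: DF=(1 − 211/9663·(0.974800))/(1+211/9663) = 4789/5000 ≈ 0.957800
step 3 [3y] swap r/1=861/28465: DF=(1 − 861/28465·(0.974800+0.957800))/(1+861/28465) = 9139/10000 ≈ 0.913900
step 4 [4y] bond c/1=11/200: DF=(54327/50000 − 11/200·(0.974800+0.957800+0.913900))/(1+11/200) = 1763/2000 ≈ 0.881500
step 5 [5y] swap r/1=439/15321: DF=(1 − 439/15321·(0.974800+0.957800+0.913900+0.881500))/(1+439/15321) = 8683/10000 ≈ 0.868300
step 6 [6y] zero: DF = P = 8421/10000 ≈ 0.842100
step 7 [7y] bond c/1=3/100: DF=(19879/20000 − 3/100·(0.974800+0.957800+0.913900+0.881500+0.868300+0.842100))/(1+3/100) = 4033/5000 ≈ 0.806600
step 8 [8y] swap r/1=733/23417: DF=(1 − 733/23417·(0.974800+0.957800+0.913900+0.881500+0.868300+0.842100+0.806600))/(1+733/23417) = 7801/10000 ≈ 0.780100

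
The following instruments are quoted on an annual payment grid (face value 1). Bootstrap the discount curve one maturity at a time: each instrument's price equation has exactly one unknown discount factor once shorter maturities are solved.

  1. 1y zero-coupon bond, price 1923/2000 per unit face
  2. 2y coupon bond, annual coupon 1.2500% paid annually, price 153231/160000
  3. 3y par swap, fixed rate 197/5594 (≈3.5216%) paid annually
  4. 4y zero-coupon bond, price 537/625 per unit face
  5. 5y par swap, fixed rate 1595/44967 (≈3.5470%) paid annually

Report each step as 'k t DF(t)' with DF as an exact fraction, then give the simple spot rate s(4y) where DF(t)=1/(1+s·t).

step 1 [1y] zero: DF = P = 1923/2000 ≈ 0.961500
step 2 [2y] bond c/1=1/80: DF=(153231/160000 − 1/80·(0.961500))/(1+1/80) = 467/500 ≈ 0.934000
step 3 [3y] swap r/1=197/5594: DF=(1 − 197/5594·(0.961500+0.934000))/(1+197/5594) = 1803/2000 ≈ 0.901500
step 4 [4y] zero: DF = P = 537/625 ≈ 0.859200
step 5 [5y] swap r/1=1595/44967: DF=(1 − 1595/44967·(0.961500+0.934000+0.901500+0.859200))/(1+1595/44967) = 1681/2000 ≈ 0.840500

1 1 1923/2000
2 2 467/500
3 3 1803/2000
4 4 537/625
5 5 1681/2000
s(4y) = (1/(537/625) − 1)/(4) = 22/537 ≈ 4.0968%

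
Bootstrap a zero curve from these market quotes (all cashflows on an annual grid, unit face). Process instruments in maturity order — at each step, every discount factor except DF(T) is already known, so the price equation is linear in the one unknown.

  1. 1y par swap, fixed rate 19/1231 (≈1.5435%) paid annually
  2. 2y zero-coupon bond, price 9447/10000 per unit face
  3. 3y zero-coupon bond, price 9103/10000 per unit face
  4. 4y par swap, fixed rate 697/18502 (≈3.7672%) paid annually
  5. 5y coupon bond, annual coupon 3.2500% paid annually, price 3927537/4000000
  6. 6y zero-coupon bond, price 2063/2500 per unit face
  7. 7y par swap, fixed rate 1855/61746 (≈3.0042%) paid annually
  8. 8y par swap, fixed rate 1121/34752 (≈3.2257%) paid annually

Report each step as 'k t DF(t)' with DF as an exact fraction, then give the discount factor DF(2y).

1 1 1231/1250
2 2 9447/10000
3 3 9103/10000
4 4 4303/5000
5 5 1669/2000
6 6 2063/2500
7 7 1629/2000
8 8 3879/5000
DF(2y) = 9447/10000 ≈ 0.944700

step 1 [1y] swap r/1=19/1231: DF=(1 − 19/1231·(0))/(1+19/1231) = 1231/1250 ≈ 0.984800
step 2 [2y] zero: DF = P = 9447/10000 ≈ 0.944700
step 3 [3y] zero: DF = P = 9103/10000 ≈ 0.910300
step 4 [4y] swap r/1=697/18502: DF=(1 − 697/18502·(0.984800+0.944700+0.910300))/(1+697/18502) = 4303/5000 ≈ 0.860600
step 5 [5y] bond c/1=13/400: DF=(3927537/4000000 − 13/400·(0.984800+0.944700+0.910300+0.860600))/(1+13/400) = 1669/2000 ≈ 0.834500
step 6 [6y] zero: DF = P = 2063/2500 ≈ 0.825200
step 7 [7y] swap r/1=1855/61746: DF=(1 − 1855/61746·(0.984800+0.944700+0.910300+0.860600+0.834500+0.825200))/(1+1855/61746) = 1629/2000 ≈ 0.814500
step 8 [8y] swap r/1=1121/34752: DF=(1 − 1121/34752·(0.984800+0.944700+0.910300+0.860600+0.834500+0.825200+0.814500))/(1+1121/34752) = 3879/5000 ≈ 0.775800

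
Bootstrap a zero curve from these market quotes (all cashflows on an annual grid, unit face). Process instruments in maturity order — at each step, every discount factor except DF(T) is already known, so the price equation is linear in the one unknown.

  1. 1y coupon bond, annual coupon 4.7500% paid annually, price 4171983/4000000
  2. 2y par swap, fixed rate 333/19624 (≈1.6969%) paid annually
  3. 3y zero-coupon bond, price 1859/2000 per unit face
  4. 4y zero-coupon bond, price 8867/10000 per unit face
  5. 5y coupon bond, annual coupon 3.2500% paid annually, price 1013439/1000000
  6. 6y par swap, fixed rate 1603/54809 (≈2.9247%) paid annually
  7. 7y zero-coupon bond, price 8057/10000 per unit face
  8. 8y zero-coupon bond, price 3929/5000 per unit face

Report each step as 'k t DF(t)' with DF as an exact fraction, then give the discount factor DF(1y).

1 1 9957/10000
2 2 9667/10000
3 3 1859/2000
4 4 8867/10000
5 5 4313/5000
6 6 8397/10000
7 7 8057/10000
8 8 3929/5000
DF(1y) = 9957/10000 ≈ 0.995700

step 1 [1y] bond c/1=19/400: DF=(4171983/4000000 − 19/400·(0))/(1+19/400) = 9957/10000 ≈ 0.995700
step 2 [2y] swap r/1=333/19624: DF=(1 − 333/19624·(0.995700))/(1+333/19624) = 9667/10000 ≈ 0.966700
step 3 [3y] zero: DF = P = 1859/2000 ≈ 0.929500
step 4 [4y] zero: DF = P = 8867/10000 ≈ 0.886700
step 5 [5y] bond c/1=13/400: DF=(1013439/1000000 − 13/400·(0.995700+0.966700+0.929500+0.886700))/(1+13/400) = 4313/5000 ≈ 0.862600
step 6 [6y] swap r/1=1603/54809: DF=(1 − 1603/54809·(0.995700+0.966700+0.929500+0.886700+0.862600))/(1+1603/54809) = 8397/10000 ≈ 0.839700
step 7 [7y] zero: DF = P = 8057/10000 ≈ 0.805700
step 8 [8y] zero: DF = P = 3929/5000 ≈ 0.785800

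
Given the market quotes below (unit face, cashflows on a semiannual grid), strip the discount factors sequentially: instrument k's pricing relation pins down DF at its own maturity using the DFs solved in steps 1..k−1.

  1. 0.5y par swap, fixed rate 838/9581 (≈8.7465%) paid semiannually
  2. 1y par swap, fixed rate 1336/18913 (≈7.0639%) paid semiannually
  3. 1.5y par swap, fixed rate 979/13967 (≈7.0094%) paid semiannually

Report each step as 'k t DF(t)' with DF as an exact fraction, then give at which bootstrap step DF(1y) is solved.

step 1 [0.5y] swap r/2=419/9581: DF=(1 − 419/9581·(0))/(1+419/9581) = 9581/10000 ≈ 0.958100
step 2 [1y] swap r/2=668/18913: DF=(1 − 668/18913·(0.958100))/(1+668/18913) = 2333/2500 ≈ 0.933200
step 3 [1.5y] swap r/2=979/27934: DF=(1 − 979/27934·(0.958100+0.933200))/(1+979/27934) = 9021/10000 ≈ 0.902100

1 1/2 9581/10000
2 1 2333/2500
3 3/2 9021/10000
DF(1y) is solved at step 2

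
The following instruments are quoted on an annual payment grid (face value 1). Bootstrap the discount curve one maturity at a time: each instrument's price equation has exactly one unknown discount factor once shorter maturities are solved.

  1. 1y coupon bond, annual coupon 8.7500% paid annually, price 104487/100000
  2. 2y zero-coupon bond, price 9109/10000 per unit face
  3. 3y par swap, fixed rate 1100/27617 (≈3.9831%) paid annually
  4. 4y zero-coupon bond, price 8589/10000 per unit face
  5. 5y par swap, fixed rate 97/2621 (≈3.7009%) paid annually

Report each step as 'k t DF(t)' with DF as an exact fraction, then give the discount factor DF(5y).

step 1 [1y] bond c/1=7/80: DF=(104487/100000 − 7/80·(0))/(1+7/80) = 1201/1250 ≈ 0.960800
step 2 [2y] zero: DF = P = 9109/10000 ≈ 0.910900
step 3 [3y] swap r/1=1100/27617: DF=(1 − 1100/27617·(0.960800+0.910900))/(1+1100/27617) = 89/100 ≈ 0.890000
step 4 [4y] zero: DF = P = 8589/10000 ≈ 0.858900
step 5 [5y] swap r/1=97/2621: DF=(1 − 97/2621·(0.960800+0.910900+0.890000+0.858900))/(1+97/2621) = 8351/10000 ≈ 0.835100

1 1 1201/1250
2 2 9109/10000
3 3 89/100
4 4 8589/10000
5 5 8351/10000
DF(5y) = 8351/10000 ≈ 0.835100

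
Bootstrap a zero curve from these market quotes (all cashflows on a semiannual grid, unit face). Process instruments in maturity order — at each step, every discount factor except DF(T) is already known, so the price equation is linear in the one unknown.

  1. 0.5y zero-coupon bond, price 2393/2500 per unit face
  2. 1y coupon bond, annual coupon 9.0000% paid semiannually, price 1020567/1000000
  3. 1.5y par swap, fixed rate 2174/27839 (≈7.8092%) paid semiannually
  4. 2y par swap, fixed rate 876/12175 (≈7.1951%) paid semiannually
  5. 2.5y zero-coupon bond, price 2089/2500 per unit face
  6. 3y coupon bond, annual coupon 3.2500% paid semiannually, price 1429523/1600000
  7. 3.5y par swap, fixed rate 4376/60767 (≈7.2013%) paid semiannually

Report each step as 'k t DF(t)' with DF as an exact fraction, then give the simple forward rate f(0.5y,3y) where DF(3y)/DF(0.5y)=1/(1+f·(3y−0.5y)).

step 1 [0.5y] zero: DF = P = 2393/2500 ≈ 0.957200
step 2 [1y] bond c/2=9/200: DF=(1020567/1000000 − 9/200·(0.957200))/(1+9/200) = 4677/5000 ≈ 0.935400
step 3 [1.5y] swap r/2=1087/27839: DF=(1 − 1087/27839·(0.957200+0.935400))/(1+1087/27839) = 8913/10000 ≈ 0.891300
step 4 [2y] swap r/2=438/12175: DF=(1 − 438/12175·(0.957200+0.935400+0.891300))/(1+438/12175) = 4343/5000 ≈ 0.868600
step 5 [2.5y] zero: DF = P = 2089/2500 ≈ 0.835600
step 6 [3y] bond c/2=13/800: DF=(1429523/1600000 − 13/800·(0.957200+0.935400+0.891300+0.868600+0.835600))/(1+13/800) = 4037/5000 ≈ 0.807400
step 7 [3.5y] swap r/2=2188/60767: DF=(1 − 2188/60767·(0.957200+0.935400+0.891300+0.868600+0.835600+0.807400))/(1+2188/60767) = 1953/2500 ≈ 0.781200

1 1/2 2393/2500
2 1 4677/5000
3 3/2 8913/10000
4 2 4343/5000
5 5/2 2089/2500
6 3 4037/5000
7 7/2 1953/2500
f(0.5y,3y) = ((2393/2500)/(4037/5000) − 1)/(5/2) = 1498/20185 ≈ 7.4214%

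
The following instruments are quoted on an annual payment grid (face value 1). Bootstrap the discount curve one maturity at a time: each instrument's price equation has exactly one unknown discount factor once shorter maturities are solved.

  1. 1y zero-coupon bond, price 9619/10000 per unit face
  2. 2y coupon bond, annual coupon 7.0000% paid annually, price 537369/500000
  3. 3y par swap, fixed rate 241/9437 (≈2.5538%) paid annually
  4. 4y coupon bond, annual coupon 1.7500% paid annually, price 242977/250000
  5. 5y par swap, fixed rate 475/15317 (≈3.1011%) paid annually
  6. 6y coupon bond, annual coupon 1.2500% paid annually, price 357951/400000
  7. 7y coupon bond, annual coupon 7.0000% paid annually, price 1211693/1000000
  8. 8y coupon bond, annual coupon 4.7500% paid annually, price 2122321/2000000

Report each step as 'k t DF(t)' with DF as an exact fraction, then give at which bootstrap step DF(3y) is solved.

1 1 9619/10000
2 2 1883/2000
3 3 9277/10000
4 4 1813/2000
5 5 343/400
6 6 8271/10000
7 7 7777/10000
8 8 7319/10000
DF(3y) is solved at step 3

step 1 [1y] zero: DF = P = 9619/10000 ≈ 0.961900
step 2 [2y] bond c/1=7/100: DF=(537369/500000 − 7/100·(0.961900))/(1+7/100) = 1883/2000 ≈ 0.941500
step 3 [3y] swap r/1=241/9437: DF=(1 − 241/9437·(0.961900+0.941500))/(1+241/9437) = 9277/10000 ≈ 0.927700
step 4 [4y] bond c/1=7/400: DF=(242977/250000 − 7/400·(0.961900+0.941500+0.927700))/(1+7/400) = 1813/2000 ≈ 0.906500
step 5 [5y] swap r/1=475/15317: DF=(1 − 475/15317·(0.961900+0.941500+0.927700+0.906500))/(1+475/15317) = 343/400 ≈ 0.857500
step 6 [6y] bond c/1=1/80: DF=(357951/400000 − 1/80·(0.961900+0.941500+0.927700+0.906500+0.857500))/(1+1/80) = 8271/10000 ≈ 0.827100
step 7 [7y] bond c/1=7/100: DF=(1211693/1000000 − 7/100·(0.961900+0.941500+0.927700+0.906500+0.857500+0.827100))/(1+7/100) = 7777/10000 ≈ 0.777700
step 8 [8y] bond c/1=19/400: DF=(2122321/2000000 − 19/400·(0.961900+0.941500+0.927700+0.906500+0.857500+0.827100+0.777700))/(1+19/400) = 7319/10000 ≈ 0.731900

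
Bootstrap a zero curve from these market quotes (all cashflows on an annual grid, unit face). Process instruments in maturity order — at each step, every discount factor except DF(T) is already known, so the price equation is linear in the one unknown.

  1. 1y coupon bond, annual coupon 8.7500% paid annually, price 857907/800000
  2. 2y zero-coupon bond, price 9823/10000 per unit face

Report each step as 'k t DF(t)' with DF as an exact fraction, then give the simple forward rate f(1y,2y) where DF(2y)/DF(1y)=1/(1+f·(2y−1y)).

step 1 [1y] bond c/1=7/80: DF=(857907/800000 − 7/80·(0))/(1+7/80) = 9861/10000 ≈ 0.986100
step 2 [2y] zero: DF = P = 9823/10000 ≈ 0.982300

1 1 9861/10000
2 2 9823/10000
f(1y,2y) = ((9861/10000)/(9823/10000) − 1)/(1) = 2/517 ≈ 0.3868%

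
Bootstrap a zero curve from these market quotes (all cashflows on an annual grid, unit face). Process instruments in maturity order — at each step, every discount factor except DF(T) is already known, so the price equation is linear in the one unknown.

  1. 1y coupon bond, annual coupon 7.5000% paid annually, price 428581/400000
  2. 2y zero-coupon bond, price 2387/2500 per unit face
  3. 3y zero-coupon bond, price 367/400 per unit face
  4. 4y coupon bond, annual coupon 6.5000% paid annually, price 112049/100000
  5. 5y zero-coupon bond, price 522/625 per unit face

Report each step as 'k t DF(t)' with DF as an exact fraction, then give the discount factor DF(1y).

step 1 [1y] bond c/1=3/40: DF=(428581/400000 − 3/40·(0))/(1+3/40) = 9967/10000 ≈ 0.996700
step 2 [2y] zero: DF = P = 2387/2500 ≈ 0.954800
step 3 [3y] zero: DF = P = 367/400 ≈ 0.917500
step 4 [4y] bond c/1=13/200: DF=(112049/100000 − 13/200·(0.996700+0.954800+0.917500))/(1+13/200) = 877/1000 ≈ 0.877000
step 5 [5y] zero: DF = P = 522/625 ≈ 0.835200

1 1 9967/10000
2 2 2387/2500
3 3 367/400
4 4 877/1000
5 5 522/625
DF(1y) = 9967/10000 ≈ 0.996700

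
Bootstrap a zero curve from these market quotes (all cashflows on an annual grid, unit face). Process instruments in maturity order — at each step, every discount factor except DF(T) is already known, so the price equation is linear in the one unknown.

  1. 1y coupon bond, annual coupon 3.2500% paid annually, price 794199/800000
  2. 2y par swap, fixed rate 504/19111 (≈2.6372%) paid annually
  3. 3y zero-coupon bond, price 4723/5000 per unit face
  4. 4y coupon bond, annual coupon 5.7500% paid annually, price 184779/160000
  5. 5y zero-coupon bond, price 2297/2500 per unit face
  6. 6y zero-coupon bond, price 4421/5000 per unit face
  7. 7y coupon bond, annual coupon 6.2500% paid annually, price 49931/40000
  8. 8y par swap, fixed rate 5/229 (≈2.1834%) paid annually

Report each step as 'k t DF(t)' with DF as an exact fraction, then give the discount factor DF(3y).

1 1 1923/2000
2 2 1187/1250
3 3 4723/5000
4 4 1171/1250
5 5 2297/2500
6 6 4421/5000
7 7 8457/10000
8 8 841/1000
DF(3y) = 4723/5000 ≈ 0.944600

step 1 [1y] bond c/1=13/400: DF=(794199/800000 − 13/400·(0))/(1+13/400) = 1923/2000 ≈ 0.961500
step 2 [2y] swap r/1=504/19111: DF=(1 − 504/19111·(0.961500))/(1+504/19111) = 1187/1250 ≈ 0.949600
step 3 [3y] zero: DF = P = 4723/5000 ≈ 0.944600
step 4 [4y] bond c/1=23/400: DF=(184779/160000 − 23/400·(0.961500+0.949600+0.944600))/(1+23/400) = 1171/1250 ≈ 0.936800
step 5 [5y] zero: DF = P = 2297/2500 ≈ 0.918800
step 6 [6y] zero: DF = P = 4421/5000 ≈ 0.884200
step 7 [7y] bond c/1=1/16: DF=(49931/40000 − 1/16·(0.961500+0.949600+0.944600+0.936800+0.918800+0.884200))/(1+1/16) = 8457/10000 ≈ 0.845700
step 8 [8y] swap r/1=5/229: DF=(1 − 5/229·(0.961500+0.949600+0.944600+0.936800+0.918800+0.884200+0.845700))/(1+5/229) = 841/1000 ≈ 0.841000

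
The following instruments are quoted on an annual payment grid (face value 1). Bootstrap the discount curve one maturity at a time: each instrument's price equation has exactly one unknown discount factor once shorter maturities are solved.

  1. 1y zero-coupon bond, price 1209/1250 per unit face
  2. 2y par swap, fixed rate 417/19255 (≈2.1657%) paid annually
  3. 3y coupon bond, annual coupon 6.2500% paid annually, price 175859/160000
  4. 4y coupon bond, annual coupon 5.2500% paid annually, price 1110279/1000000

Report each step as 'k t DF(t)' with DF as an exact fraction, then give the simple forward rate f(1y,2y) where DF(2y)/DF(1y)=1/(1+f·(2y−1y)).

1 1 1209/1250
2 2 9583/10000
3 3 2303/2500
4 4 9129/10000
f(1y,2y) = ((1209/1250)/(9583/10000) − 1)/(1) = 89/9583 ≈ 0.9287%

step 1 [1y] zero: DF = P = 1209/1250 ≈ 0.967200
step 2 [2y] swap r/1=417/19255: DF=(1 − 417/19255·(0.967200))/(1+417/19255) = 9583/10000 ≈ 0.958300
step 3 [3y] bond c/1=1/16: DF=(175859/160000 − 1/16·(0.967200+0.958300))/(1+1/16) = 2303/2500 ≈ 0.921200
step 4 [4y] bond c/1=21/400: DF=(1110279/1000000 − 21/400·(0.967200+0.958300+0.921200))/(1+21/400) = 9129/10000 ≈ 0.912900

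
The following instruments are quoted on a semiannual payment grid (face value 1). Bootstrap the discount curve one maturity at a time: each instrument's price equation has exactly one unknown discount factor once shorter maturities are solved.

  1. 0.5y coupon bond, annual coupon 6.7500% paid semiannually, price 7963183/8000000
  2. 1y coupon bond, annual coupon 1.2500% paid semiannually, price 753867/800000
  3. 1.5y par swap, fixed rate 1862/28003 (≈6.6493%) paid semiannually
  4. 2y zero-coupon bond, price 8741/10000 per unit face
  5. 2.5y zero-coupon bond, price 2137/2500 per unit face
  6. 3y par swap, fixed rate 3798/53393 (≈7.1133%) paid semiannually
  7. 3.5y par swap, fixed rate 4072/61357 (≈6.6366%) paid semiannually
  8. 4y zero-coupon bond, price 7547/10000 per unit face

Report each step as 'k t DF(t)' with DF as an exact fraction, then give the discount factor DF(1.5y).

step 1 [0.5y] bond c/2=27/800: DF=(7963183/8000000 − 27/800·(0))/(1+27/800) = 9629/10000 ≈ 0.962900
step 2 [1y] bond c/2=1/160: DF=(753867/800000 − 1/160·(0.962900))/(1+1/160) = 1861/2000 ≈ 0.930500
step 3 [1.5y] swap r/2=931/28003: DF=(1 − 931/28003·(0.962900+0.930500))/(1+931/28003) = 9069/10000 ≈ 0.906900
step 4 [2y] zero: DF = P = 8741/10000 ≈ 0.874100
step 5 [2.5y] zero: DF = P = 2137/2500 ≈ 0.854800
step 6 [3y] swap r/2=1899/53393: DF=(1 − 1899/53393·(0.962900+0.930500+0.906900+0.874100+0.854800))/(1+1899/53393) = 8101/10000 ≈ 0.810100
step 7 [3.5y] swap r/2=2036/61357: DF=(1 − 2036/61357·(0.962900+0.930500+0.906900+0.874100+0.854800+0.810100))/(1+2036/61357) = 1991/2500 ≈ 0.796400
step 8 [4y] zero: DF = P = 7547/10000 ≈ 0.754700

1 1/2 9629/10000
2 1 1861/2000
3 3/2 9069/10000
4 2 8741/10000
5 5/2 2137/2500
6 3 8101/10000
7 7/2 1991/2500
8 4 7547/10000
DF(1.5y) = 9069/10000 ≈ 0.906900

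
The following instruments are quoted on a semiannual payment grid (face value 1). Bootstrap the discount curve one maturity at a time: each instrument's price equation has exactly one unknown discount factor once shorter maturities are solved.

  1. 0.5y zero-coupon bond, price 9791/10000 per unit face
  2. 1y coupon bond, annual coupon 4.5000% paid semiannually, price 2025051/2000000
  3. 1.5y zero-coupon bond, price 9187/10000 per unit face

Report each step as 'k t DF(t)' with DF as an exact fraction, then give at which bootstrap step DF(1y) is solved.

step 1 [0.5y] zero: DF = P = 9791/10000 ≈ 0.979100
step 2 [1y] bond c/2=9/400: DF=(2025051/2000000 − 9/400·(0.979100))/(1+9/400) = 9687/10000 ≈ 0.968700
step 3 [1.5y] zero: DF = P = 9187/10000 ≈ 0.918700

1 1/2 9791/10000
2 1 9687/10000
3 3/2 9187/10000
DF(1y) is solved at step 2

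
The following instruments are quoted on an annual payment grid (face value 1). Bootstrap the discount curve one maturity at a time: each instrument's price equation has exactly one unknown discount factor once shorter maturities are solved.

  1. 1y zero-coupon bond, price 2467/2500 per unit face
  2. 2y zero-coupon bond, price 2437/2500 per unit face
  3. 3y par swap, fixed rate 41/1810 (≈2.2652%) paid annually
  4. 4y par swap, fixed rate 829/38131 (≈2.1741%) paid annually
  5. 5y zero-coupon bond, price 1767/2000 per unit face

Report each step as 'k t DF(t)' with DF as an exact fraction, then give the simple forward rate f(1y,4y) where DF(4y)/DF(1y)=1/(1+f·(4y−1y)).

1 1 2467/2500
2 2 2437/2500
3 3 584/625
4 4 9171/10000
5 5 1767/2000
f(1y,4y) = ((2467/2500)/(9171/10000) − 1)/(3) = 697/27513 ≈ 2.5333%

step 1 [1y] zero: DF = P = 2467/2500 ≈ 0.986800
step 2 [2y] zero: DF = P = 2437/2500 ≈ 0.974800
step 3 [3y] swap r/1=41/1810: DF=(1 − 41/1810·(0.986800+0.974800))/(1+41/1810) = 584/625 ≈ 0.934400
step 4 [4y] swap r/1=829/38131: DF=(1 − 829/38131·(0.986800+0.974800+0.934400))/(1+829/38131) = 9171/10000 ≈ 0.917100
step 5 [5y] zero: DF = P = 1767/2000 ≈ 0.883500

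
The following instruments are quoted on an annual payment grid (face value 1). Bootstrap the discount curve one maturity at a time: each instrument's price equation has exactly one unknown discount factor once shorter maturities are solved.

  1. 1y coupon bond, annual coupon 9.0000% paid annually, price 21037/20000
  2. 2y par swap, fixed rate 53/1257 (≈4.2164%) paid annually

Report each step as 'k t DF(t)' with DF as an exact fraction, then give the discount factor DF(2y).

step 1 [1y] bond c/1=9/100: DF=(21037/20000 − 9/100·(0))/(1+9/100) = 193/200 ≈ 0.965000
step 2 [2y] swap r/1=53/1257: DF=(1 − 53/1257·(0.965000))/(1+53/1257) = 1841/2000 ≈ 0.920500

1 1 193/200
2 2 1841/2000
DF(2y) = 1841/2000 ≈ 0.920500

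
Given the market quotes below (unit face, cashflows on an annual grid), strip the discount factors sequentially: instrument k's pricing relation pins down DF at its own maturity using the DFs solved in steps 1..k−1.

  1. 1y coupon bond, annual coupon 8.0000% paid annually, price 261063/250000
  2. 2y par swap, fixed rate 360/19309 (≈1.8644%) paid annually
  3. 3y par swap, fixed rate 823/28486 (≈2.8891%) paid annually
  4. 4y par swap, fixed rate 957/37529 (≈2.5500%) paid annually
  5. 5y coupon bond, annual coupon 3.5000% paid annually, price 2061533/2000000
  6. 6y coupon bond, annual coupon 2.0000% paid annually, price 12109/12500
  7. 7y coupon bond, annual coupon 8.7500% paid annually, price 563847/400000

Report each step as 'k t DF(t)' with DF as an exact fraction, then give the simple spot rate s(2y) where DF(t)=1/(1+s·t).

1 1 9669/10000
2 2 241/250
3 3 9177/10000
4 4 9043/10000
5 5 869/1000
6 6 8591/10000
7 7 1069/1250
s(2y) = (1/(241/250) − 1)/(2) = 9/482 ≈ 1.8672%

step 1 [1y] bond c/1=2/25: DF=(261063/250000 − 2/25·(0))/(1+2/25) = 9669/10000 ≈ 0.966900
step 2 [2y] swap r/1=360/19309: DF=(1 − 360/19309·(0.966900))/(1+360/19309) = 241/250 ≈ 0.964000
step 3 [3y] swap r/1=823/28486: DF=(1 − 823/28486·(0.966900+0.964000))/(1+823/28486) = 9177/10000 ≈ 0.917700
step 4 [4y] swap r/1=957/37529: DF=(1 − 957/37529·(0.966900+0.964000+0.917700))/(1+957/37529) = 9043/10000 ≈ 0.904300
step 5 [5y] bond c/1=7/200: DF=(2061533/2000000 − 7/200·(0.966900+0.964000+0.917700+0.904300))/(1+7/200) = 869/1000 ≈ 0.869000
step 6 [6y] bond c/1=1/50: DF=(12109/12500 − 1/50·(0.966900+0.964000+0.917700+0.904300+0.869000))/(1+1/50) = 8591/10000 ≈ 0.859100
step 7 [7y] bond c/1=7/80: DF=(563847/400000 − 7/80·(0.966900+0.964000+0.917700+0.904300+0.869000+0.859100))/(1+7/80) = 1069/1250 ≈ 0.855200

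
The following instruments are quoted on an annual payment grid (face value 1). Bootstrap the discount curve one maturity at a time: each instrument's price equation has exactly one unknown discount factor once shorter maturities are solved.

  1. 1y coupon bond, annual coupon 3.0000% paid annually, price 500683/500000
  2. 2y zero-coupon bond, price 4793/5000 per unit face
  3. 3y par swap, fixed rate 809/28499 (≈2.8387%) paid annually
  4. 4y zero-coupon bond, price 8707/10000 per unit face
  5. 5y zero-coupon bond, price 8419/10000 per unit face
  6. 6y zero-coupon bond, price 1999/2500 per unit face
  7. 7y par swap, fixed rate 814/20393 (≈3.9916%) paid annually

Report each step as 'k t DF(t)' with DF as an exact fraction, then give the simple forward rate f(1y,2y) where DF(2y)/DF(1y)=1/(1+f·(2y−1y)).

step 1 [1y] bond c/1=3/100: DF=(500683/500000 − 3/100·(0))/(1+3/100) = 4861/5000 ≈ 0.972200
step 2 [2y] zero: DF = P = 4793/5000 ≈ 0.958600
step 3 [3y] swap r/1=809/28499: DF=(1 − 809/28499·(0.972200+0.958600))/(1+809/28499) = 9191/10000 ≈ 0.919100
step 4 [4y] zero: DF = P = 8707/10000 ≈ 0.870700
step 5 [5y] zero: DF = P = 8419/10000 ≈ 0.841900
step 6 [6y] zero: DF = P = 1999/2500 ≈ 0.799600
step 7 [7y] swap r/1=814/20393: DF=(1 − 814/20393·(0.972200+0.958600+0.919100+0.870700+0.841900+0.799600))/(1+814/20393) = 3779/5000 ≈ 0.755800

1 1 4861/5000
2 2 4793/5000
3 3 9191/10000
4 4 8707/10000
5 5 8419/10000
6 6 1999/2500
7 7 3779/5000
f(1y,2y) = ((4861/5000)/(4793/5000) − 1)/(1) = 68/4793 ≈ 1.4187%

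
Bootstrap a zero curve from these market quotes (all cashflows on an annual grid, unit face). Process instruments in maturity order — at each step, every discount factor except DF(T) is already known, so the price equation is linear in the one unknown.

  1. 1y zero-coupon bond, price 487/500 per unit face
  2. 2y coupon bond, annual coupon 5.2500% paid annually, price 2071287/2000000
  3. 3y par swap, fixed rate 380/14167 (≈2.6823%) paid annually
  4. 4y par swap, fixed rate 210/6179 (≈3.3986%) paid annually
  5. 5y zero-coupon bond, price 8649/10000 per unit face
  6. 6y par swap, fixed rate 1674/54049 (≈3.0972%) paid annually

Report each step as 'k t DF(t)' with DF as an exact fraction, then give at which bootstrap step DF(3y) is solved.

1 1 487/500
2 2 4677/5000
3 3 231/250
4 4 437/500
5 5 8649/10000
6 6 4163/5000
DF(3y) is solved at step 3

step 1 [1y] zero: DF = P = 487/500 ≈ 0.974000
step 2 [2y] bond c/1=21/400: DF=(2071287/2000000 − 21/400·(0.974000))/(1+21/400) = 4677/5000 ≈ 0.935400
step 3 [3y] swap r/1=380/14167: DF=(1 − 380/14167·(0.974000+0.935400))/(1+380/14167) = 231/250 ≈ 0.924000
step 4 [4y] swap r/1=210/6179: DF=(1 − 210/6179·(0.974000+0.935400+0.924000))/(1+210/6179) = 437/500 ≈ 0.874000
step 5 [5y] zero: DF = P = 8649/10000 ≈ 0.864900
step 6 [6y] swap r/1=1674/54049: DF=(1 − 1674/54049·(0.974000+0.935400+0.924000+0.874000+0.864900))/(1+1674/54049) = 4163/5000 ≈ 0.832600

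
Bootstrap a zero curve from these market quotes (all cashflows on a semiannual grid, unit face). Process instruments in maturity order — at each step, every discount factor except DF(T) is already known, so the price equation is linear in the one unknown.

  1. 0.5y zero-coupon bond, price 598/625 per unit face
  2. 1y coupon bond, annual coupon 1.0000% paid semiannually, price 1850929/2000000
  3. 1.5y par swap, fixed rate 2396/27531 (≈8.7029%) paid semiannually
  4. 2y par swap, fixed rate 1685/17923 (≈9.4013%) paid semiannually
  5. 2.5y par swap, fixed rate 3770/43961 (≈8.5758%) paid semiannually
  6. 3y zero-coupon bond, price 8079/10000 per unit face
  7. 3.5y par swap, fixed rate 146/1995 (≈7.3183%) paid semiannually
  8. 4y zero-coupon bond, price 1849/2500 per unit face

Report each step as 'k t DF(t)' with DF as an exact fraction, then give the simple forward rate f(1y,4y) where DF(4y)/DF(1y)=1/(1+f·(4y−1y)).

1 1/2 598/625
2 1 9161/10000
3 3/2 4401/5000
4 2 1663/2000
5 5/2 1623/2000
6 3 8079/10000
7 7/2 781/1000
8 4 1849/2500
f(1y,4y) = ((9161/10000)/(1849/2500) − 1)/(3) = 1765/22188 ≈ 7.9548%

step 1 [0.5y] zero: DF = P = 598/625 ≈ 0.956800
step 2 [1y] bond c/2=1/200: DF=(1850929/2000000 − 1/200·(0.956800))/(1+1/200) = 9161/10000 ≈ 0.916100
step 3 [1.5y] swap r/2=1198/27531: DF=(1 − 1198/27531·(0.956800+0.916100))/(1+1198/27531) = 4401/5000 ≈ 0.880200
step 4 [2y] swap r/2=1685/35846: DF=(1 − 1685/35846·(0.956800+0.916100+0.880200))/(1+1685/35846) = 1663/2000 ≈ 0.831500
step 5 [2.5y] swap r/2=1885/43961: DF=(1 − 1885/43961·(0.956800+0.916100+0.880200+0.831500))/(1+1885/43961) = 1623/2000 ≈ 0.811500
step 6 [3y] zero: DF = P = 8079/10000 ≈ 0.807900
step 7 [3.5y] swap r/2=73/1995: DF=(1 − 73/1995·(0.956800+0.916100+0.880200+0.831500+0.811500+0.807900))/(1+73/1995) = 781/1000 ≈ 0.781000
step 8 [4y] zero: DF = P = 1849/2500 ≈ 0.739600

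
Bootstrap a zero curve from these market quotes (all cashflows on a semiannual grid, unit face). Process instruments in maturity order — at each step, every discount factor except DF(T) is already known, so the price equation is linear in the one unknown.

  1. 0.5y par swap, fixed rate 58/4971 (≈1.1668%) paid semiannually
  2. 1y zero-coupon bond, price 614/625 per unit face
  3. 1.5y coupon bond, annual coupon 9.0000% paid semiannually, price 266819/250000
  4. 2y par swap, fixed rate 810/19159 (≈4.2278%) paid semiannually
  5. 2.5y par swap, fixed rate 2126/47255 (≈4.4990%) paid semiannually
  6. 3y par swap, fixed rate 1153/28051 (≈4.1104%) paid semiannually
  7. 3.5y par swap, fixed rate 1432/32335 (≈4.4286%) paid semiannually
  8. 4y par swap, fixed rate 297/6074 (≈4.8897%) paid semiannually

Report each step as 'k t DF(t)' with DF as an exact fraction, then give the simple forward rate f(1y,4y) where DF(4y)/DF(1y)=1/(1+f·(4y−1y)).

1 1/2 4971/5000
2 1 614/625
3 3/2 4681/5000
4 2 919/1000
5 5/2 8937/10000
6 3 8847/10000
7 7/2 1071/1250
8 4 4109/5000
f(1y,4y) = ((614/625)/(4109/5000) − 1)/(3) = 803/12327 ≈ 6.5142%

step 1 [0.5y] swap r/2=29/4971: DF=(1 − 29/4971·(0))/(1+29/4971) = 4971/5000 ≈ 0.994200
step 2 [1y] zero: DF = P = 614/625 ≈ 0.982400
step 3 [1.5y] bond c/2=9/200: DF=(266819/250000 − 9/200·(0.994200+0.982400))/(1+9/200) = 4681/5000 ≈ 0.936200
step 4 [2y] swap r/2=405/19159: DF=(1 − 405/19159·(0.994200+0.982400+0.936200))/(1+405/19159) = 919/1000 ≈ 0.919000
step 5 [2.5y] swap r/2=1063/47255: DF=(1 − 1063/47255·(0.994200+0.982400+0.936200+0.919000))/(1+1063/47255) = 8937/10000 ≈ 0.893700
step 6 [3y] swap r/2=1153/56102: DF=(1 − 1153/56102·(0.994200+0.982400+0.936200+0.919000+0.893700))/(1+1153/56102) = 8847/10000 ≈ 0.884700
step 7 [3.5y] swap r/2=716/32335: DF=(1 − 716/32335·(0.994200+0.982400+0.936200+0.919000+0.893700+0.884700))/(1+716/32335) = 1071/1250 ≈ 0.856800
step 8 [4y] swap r/2=297/12148: DF=(1 − 297/12148·(0.994200+0.982400+0.936200+0.919000+0.893700+0.884700+0.856800))/(1+297/12148) = 4109/5000 ≈ 0.821800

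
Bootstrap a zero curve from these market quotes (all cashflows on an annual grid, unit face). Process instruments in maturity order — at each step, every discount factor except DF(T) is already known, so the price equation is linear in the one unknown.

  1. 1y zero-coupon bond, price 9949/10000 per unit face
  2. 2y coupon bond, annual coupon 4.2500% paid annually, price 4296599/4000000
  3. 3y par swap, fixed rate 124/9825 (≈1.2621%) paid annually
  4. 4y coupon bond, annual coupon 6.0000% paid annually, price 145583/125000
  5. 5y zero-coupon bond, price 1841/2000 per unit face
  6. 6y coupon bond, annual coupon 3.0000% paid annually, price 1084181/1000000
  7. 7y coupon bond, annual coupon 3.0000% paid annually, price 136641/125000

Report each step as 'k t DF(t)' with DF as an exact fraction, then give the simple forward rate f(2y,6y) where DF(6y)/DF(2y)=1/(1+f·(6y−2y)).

1 1 9949/10000
2 2 4949/5000
3 3 2407/2500
4 4 9319/10000
5 5 1841/2000
6 6 1141/1250
7 7 8949/10000
f(2y,6y) = ((4949/5000)/(1141/1250) − 1)/(4) = 55/2608 ≈ 2.1089%

step 1 [1y] zero: DF = P = 9949/10000 ≈ 0.994900
step 2 [2y] bond c/1=17/400: DF=(4296599/4000000 − 17/400·(0.994900))/(1+17/400) = 4949/5000 ≈ 0.989800
step 3 [3y] swap r/1=124/9825: DF=(1 − 124/9825·(0.994900+0.989800))/(1+124/9825) = 2407/2500 ≈ 0.962800
step 4 [4y] bond c/1=3/50: DF=(145583/125000 − 3/50·(0.994900+0.989800+0.962800))/(1+3/50) = 9319/10000 ≈ 0.931900
step 5 [5y] zero: DF = P = 1841/2000 ≈ 0.920500
step 6 [6y] bond c/1=3/100: DF=(1084181/1000000 − 3/100·(0.994900+0.989800+0.962800+0.931900+0.920500))/(1+3/100) = 1141/1250 ≈ 0.912800
step 7 [7y] bond c/1=3/100: DF=(136641/125000 − 3/100·(0.994900+0.989800+0.962800+0.931900+0.920500+0.912800))/(1+3/100) = 8949/10000 ≈ 0.894900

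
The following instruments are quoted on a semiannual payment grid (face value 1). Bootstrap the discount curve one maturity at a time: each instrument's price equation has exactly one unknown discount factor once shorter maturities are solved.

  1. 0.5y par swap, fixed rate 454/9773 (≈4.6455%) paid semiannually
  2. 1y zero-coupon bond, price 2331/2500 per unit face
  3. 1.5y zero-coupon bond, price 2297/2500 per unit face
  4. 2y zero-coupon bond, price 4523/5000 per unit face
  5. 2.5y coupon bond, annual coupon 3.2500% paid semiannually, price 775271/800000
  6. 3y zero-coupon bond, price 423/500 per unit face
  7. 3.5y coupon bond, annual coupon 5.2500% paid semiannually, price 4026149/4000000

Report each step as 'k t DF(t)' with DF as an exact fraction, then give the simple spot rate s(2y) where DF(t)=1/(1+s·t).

1 1/2 9773/10000
2 1 2331/2500
3 3/2 2297/2500
4 2 4523/5000
5 5/2 8939/10000
6 3 423/500
7 7/2 1051/1250
s(2y) = (1/(4523/5000) − 1)/(2) = 477/9046 ≈ 5.2730%

step 1 [0.5y] swap r/2=227/9773: DF=(1 − 227/9773·(0))/(1+227/9773) = 9773/10000 ≈ 0.977300
step 2 [1y] zero: DF = P = 2331/2500 ≈ 0.932400
step 3 [1.5y] zero: DF = P = 2297/2500 ≈ 0.918800
step 4 [2y] zero: DF = P = 4523/5000 ≈ 0.904600
step 5 [2.5y] bond c/2=13/800: DF=(775271/800000 − 13/800·(0.977300+0.932400+0.918800+0.904600))/(1+13/800) = 8939/10000 ≈ 0.893900
step 6 [3y] zero: DF = P = 423/500 ≈ 0.846000
step 7 [3.5y] bond c/2=21/800: DF=(4026149/4000000 − 21/800·(0.977300+0.932400+0.918800+0.904600+0.893900+0.846000))/(1+21/800) = 1051/1250 ≈ 0.840800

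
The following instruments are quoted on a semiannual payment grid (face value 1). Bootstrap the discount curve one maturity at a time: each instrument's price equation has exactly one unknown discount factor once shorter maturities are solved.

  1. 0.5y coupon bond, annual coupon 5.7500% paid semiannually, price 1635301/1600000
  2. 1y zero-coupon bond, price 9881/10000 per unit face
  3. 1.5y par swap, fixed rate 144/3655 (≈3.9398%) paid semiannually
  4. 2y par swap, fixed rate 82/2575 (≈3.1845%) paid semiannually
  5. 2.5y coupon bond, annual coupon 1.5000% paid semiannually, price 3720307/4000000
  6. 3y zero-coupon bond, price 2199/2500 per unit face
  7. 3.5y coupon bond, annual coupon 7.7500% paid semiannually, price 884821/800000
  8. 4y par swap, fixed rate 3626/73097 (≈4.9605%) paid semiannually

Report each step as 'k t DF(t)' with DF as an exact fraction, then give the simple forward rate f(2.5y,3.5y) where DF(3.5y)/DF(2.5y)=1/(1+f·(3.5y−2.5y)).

1 1/2 1987/2000
2 1 9881/10000
3 3/2 589/625
4 2 1877/2000
5 5/2 559/625
6 3 2199/2500
7 7/2 1709/2000
8 4 8187/10000
f(2.5y,3.5y) = ((559/625)/(1709/2000) − 1)/(1) = 399/8545 ≈ 4.6694%

step 1 [0.5y] bond c/2=23/800: DF=(1635301/1600000 − 23/800·(0))/(1+23/800) = 1987/2000 ≈ 0.993500
step 2 [1y] zero: DF = P = 9881/10000 ≈ 0.988100
step 3 [1.5y] swap r/2=72/3655: DF=(1 − 72/3655·(0.993500+0.988100))/(1+72/3655) = 589/625 ≈ 0.942400
step 4 [2y] swap r/2=41/2575: DF=(1 − 41/2575·(0.993500+0.988100+0.942400))/(1+41/2575) = 1877/2000 ≈ 0.938500
step 5 [2.5y] bond c/2=3/400: DF=(3720307/4000000 − 3/400·(0.993500+0.988100+0.942400+0.938500))/(1+3/400) = 559/625 ≈ 0.894400
step 6 [3y] zero: DF = P = 2199/2500 ≈ 0.879600
step 7 [3.5y] bond c/2=31/800: DF=(884821/800000 − 31/800·(0.993500+0.988100+0.942400+0.938500+0.894400+0.879600))/(1+31/800) = 1709/2000 ≈ 0.854500
step 8 [4y] swap r/2=1813/73097: DF=(1 − 1813/73097·(0.993500+0.988100+0.942400+0.938500+0.894400+0.879600+0.854500))/(1+1813/73097) = 8187/10000 ≈ 0.818700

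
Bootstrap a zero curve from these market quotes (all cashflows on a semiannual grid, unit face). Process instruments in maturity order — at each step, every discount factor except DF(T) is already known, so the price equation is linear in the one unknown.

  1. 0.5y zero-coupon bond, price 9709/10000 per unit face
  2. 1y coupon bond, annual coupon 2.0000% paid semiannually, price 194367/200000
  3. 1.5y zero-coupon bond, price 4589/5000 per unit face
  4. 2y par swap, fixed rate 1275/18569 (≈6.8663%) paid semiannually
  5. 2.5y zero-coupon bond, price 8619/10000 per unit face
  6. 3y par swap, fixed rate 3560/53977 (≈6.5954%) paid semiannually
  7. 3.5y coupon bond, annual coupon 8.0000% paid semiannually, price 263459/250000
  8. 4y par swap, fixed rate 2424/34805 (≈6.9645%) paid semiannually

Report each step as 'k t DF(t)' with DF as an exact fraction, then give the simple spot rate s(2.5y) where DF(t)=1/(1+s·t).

step 1 [0.5y] zero: DF = P = 9709/10000 ≈ 0.970900
step 2 [1y] bond c/2=1/100: DF=(194367/200000 − 1/100·(0.970900))/(1+1/100) = 4763/5000 ≈ 0.952600
step 3 [1.5y] zero: DF = P = 4589/5000 ≈ 0.917800
step 4 [2y] swap r/2=1275/37138: DF=(1 − 1275/37138·(0.970900+0.952600+0.917800))/(1+1275/37138) = 349/400 ≈ 0.872500
step 5 [2.5y] zero: DF = P = 8619/10000 ≈ 0.861900
step 6 [3y] swap r/2=1780/53977: DF=(1 − 1780/53977·(0.970900+0.952600+0.917800+0.872500+0.861900))/(1+1780/53977) = 411/500 ≈ 0.822000
step 7 [3.5y] bond c/2=1/25: DF=(263459/250000 − 1/25·(0.970900+0.952600+0.917800+0.872500+0.861900+0.822000))/(1+1/25) = 8057/10000 ≈ 0.805700
step 8 [4y] swap r/2=1212/34805: DF=(1 − 1212/34805·(0.970900+0.952600+0.917800+0.872500+0.861900+0.822000+0.805700))/(1+1212/34805) = 947/1250 ≈ 0.757600

1 1/2 9709/10000
2 1 4763/5000
3 3/2 4589/5000
4 2 349/400
5 5/2 8619/10000
6 3 411/500
7 7/2 8057/10000
8 4 947/1250
s(2.5y) = (1/(8619/10000) − 1)/(5/2) = 2762/43095 ≈ 6.4091%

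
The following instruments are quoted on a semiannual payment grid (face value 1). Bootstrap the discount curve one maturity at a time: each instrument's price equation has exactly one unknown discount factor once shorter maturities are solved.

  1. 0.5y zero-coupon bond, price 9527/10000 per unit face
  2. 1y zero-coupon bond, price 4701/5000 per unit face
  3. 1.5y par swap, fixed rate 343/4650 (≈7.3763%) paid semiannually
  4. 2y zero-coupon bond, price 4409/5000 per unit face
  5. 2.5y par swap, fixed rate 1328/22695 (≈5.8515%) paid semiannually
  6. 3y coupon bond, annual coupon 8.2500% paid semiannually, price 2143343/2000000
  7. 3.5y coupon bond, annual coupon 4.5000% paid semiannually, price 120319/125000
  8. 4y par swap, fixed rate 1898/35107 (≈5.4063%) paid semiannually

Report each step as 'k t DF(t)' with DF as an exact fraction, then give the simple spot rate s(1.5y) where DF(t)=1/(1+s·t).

step 1 [0.5y] zero: DF = P = 9527/10000 ≈ 0.952700
step 2 [1y] zero: DF = P = 4701/5000 ≈ 0.940200
step 3 [1.5y] swap r/2=343/9300: DF=(1 − 343/9300·(0.952700+0.940200))/(1+343/9300) = 8971/10000 ≈ 0.897100
step 4 [2y] zero: DF = P = 4409/5000 ≈ 0.881800
step 5 [2.5y] swap r/2=664/22695: DF=(1 − 664/22695·(0.952700+0.940200+0.897100+0.881800))/(1+664/22695) = 542/625 ≈ 0.867200
step 6 [3y] bond c/2=33/800: DF=(2143343/2000000 − 33/800·(0.952700+0.940200+0.897100+0.881800+0.867200))/(1+33/800) = 4247/5000 ≈ 0.849400
step 7 [3.5y] bond c/2=9/400: DF=(120319/125000 − 9/400·(0.952700+0.940200+0.897100+0.881800+0.867200+0.849400))/(1+9/400) = 2057/2500 ≈ 0.822800
step 8 [4y] swap r/2=949/35107: DF=(1 − 949/35107·(0.952700+0.940200+0.897100+0.881800+0.867200+0.849400+0.822800))/(1+949/35107) = 4051/5000 ≈ 0.810200

1 1/2 9527/10000
2 1 4701/5000
3 3/2 8971/10000
4 2 4409/5000
5 5/2 542/625
6 3 4247/5000
7 7/2 2057/2500
8 4 4051/5000
s(1.5y) = (1/(8971/10000) − 1)/(3/2) = 686/8971 ≈ 7.6469%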